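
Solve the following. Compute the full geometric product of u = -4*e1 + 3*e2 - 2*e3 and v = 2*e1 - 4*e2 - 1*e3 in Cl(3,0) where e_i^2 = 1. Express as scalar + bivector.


In Cl(3,0): e_i^2 = 1, e_ie_j = -e_je_i for i != j.
Scalar part = u . v = (-4)*2 + 3*(-4) + (-2)*(-1)
= -8 + (-12) + 2 = -18
e12 coeff = (-4)*(-4) - 3*2 = 16 - 6 = 10
e13 coeff = (-4)*(-1) - (-2)*2 = 4 - (-4) = 8
e23 coeff = 3*(-1) - (-2)*(-4) = -3 - 8 = -11
uv = -18 + 10*e12 + 8*e13 - 11*e23


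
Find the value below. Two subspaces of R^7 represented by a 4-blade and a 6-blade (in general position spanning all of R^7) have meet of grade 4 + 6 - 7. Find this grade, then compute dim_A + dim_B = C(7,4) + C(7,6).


Meet grade = grade(A) + grade(B) - n
= 4 + 6 - 7 = 3
C(7,4) = 35
C(7,6) = 7
dim_A + dim_B = 35 + 7 = 42


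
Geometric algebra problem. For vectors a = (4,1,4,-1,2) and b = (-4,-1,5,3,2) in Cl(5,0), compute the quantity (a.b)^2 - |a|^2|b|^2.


a . b = 4*(-4) + 1*(-1) + 4*5 + (-1)*3 + 2*2
= -16 + (-1) + 20 + (-3) + 4 = 4
|a|^2 = 4^2 + 1^2 + 4^2 + (-1)^2 + 2^2 = 38
|b|^2 = (-4)^2 + (-1)^2 + 5^2 + 3^2 + 2^2 = 55
(a.b)^2 = 4^2 = 16
|a|^2 * |b|^2 = 38 * 55 = 2090
Result = 16 - 2090 = -2074


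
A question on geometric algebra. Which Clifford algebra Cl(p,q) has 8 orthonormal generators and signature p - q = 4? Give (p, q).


We need p + q = 8 and p - q = 4.
Adding: 2p = 8 + 4 = 12, so p = 6.
Then q = 8 - 6 = 2.
(p, q) = (6, 2)


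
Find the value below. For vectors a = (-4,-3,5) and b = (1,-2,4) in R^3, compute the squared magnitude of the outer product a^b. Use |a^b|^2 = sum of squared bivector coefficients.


a wedge b = (a1*b2 - a2*b1)*e12 + (a1*b3 - a3*b1)*e13 + (a2*b3 - a3*b2)*e23
e12 coeff: (-4)*(-2) - (-3)*1 = 8 - (-3) = 11
e13 coeff: (-4)*4 - 5*1 = -16 - 5 = -21
e23 coeff: (-3)*4 - 5*(-2) = -12 - (-10) = -2
|a wedge b|^2 = 11^2 + (-21)^2 + (-2)^2
= 121 + 441 + 4
= 566


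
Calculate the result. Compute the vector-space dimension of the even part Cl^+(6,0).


Even subalgebra dimension = 2^(n-1)
n = 6 + 0 = 6
2^(6 - 1) = 2^5 = 32
Verification: sum of C(6,k) for even k = 1 + 15 + 15 + 1 = 32
Result = 32


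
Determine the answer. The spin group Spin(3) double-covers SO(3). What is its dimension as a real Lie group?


Spin(n) double-covers SO(n); both have Lie algebra so(n) of dimension n(n-1)/2.
n = 3
n(n-1) = 3 * 2 = 6
dim Spin(3) = 6/2 = 3


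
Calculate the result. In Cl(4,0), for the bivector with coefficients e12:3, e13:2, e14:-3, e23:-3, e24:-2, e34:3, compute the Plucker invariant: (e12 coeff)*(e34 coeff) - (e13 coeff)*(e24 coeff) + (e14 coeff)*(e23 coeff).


Plucker relation: af - be + cd
a*f = 3*3 = 9
b*e = 2*(-2) = -4
c*d = (-3)*(-3) = 9
af - be + cd = 9 - (-4) + 9
= 22


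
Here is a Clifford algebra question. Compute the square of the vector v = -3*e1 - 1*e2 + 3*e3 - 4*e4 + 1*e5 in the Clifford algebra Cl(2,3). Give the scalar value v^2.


v^2 = sum of c_i^2 * e_i^2
Positive signature terms (e_i^2 = +1): (-3)^2 + (-1)^2 = 10
Negative signature terms (e_j^2 = -1): 3^2 + (-4)^2 + 1^2 = 26
v^2 = 10 - 26 = -16


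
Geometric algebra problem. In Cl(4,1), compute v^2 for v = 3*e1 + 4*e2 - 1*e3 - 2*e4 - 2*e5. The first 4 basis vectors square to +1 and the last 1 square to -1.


v^2 = sum of c_i^2 * e_i^2
Positive signature terms (e_i^2 = +1): 3^2 + 4^2 + (-1)^2 + (-2)^2 = 30
Negative signature terms (e_j^2 = -1): (-2)^2 = 4
v^2 = 30 - 4 = 26


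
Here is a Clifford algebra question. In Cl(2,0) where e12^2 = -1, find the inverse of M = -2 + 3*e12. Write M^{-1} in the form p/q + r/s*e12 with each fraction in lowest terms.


M = -2 + 3*e12, where e12^2 = -1.
Since M commutes with its reverse ~M = a - b*e12, M * ~M = a^2 - b^2*e12^2 = a^2 + b^2.
So M^{-1} = ~M / (a^2 + b^2) = (a - b*e12)/(a^2 + b^2).
a^2 + b^2 = 4 + 9 = 13
Scalar part = -2/13 = -2/13
Bivector coeff = -3/13 = -3/13
M^{-1} = -2/13 - 3/13*e12


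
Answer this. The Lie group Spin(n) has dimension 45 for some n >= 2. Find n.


dim Spin(n) = dim so(n) = n(n-1)/2.
Solve n(n-1)/2 = 45, i.e. n^2 - n - 90 = 0.
Discriminant = 1 + 8*45 = 361
n = (1 + sqrt(361))/2 = (1 + 19)/2 = 10


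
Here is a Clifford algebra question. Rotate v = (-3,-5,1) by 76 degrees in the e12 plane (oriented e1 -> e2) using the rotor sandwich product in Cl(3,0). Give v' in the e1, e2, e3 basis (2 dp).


Rotor R = cos(38deg) - sin(38deg)*e12
Rotation angle theta = 2 * 38 = 76 degrees in the e12 plane (e1 -> e2).
The component perpendicular to the plane (e3) is invariant: v'_3 = v3 = 1.00
cos(76deg) = 0.2419, sin(76deg) = 0.9703
v'_1 = v1*cos(theta) - v2*sin(theta) = -3*0.2419 - (-5)*0.9703 = 4.13
v'_2 = v1*sin(theta) + v2*cos(theta) = -3*0.9703 + (-5)*0.2419 = -4.12
v' = 4.13*e1 - 4.12*e2 + 1.00*e3


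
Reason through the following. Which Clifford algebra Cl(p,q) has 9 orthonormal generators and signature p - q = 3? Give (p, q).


We need p + q = 9 and p - q = 3.
Adding: 2p = 9 + 3 = 12, so p = 6.
Then q = 9 - 6 = 3.
(p, q) = (6, 3)


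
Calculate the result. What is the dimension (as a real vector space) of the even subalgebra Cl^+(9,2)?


Even subalgebra dimension = 2^(n-1)
n = 9 + 2 = 11
2^(11 - 1) = 2^10 = 1024
Verification: sum of C(11,k) for even k = 1 + 55 + 330 + 462 + 165 + 11 = 1024
Result = 1024


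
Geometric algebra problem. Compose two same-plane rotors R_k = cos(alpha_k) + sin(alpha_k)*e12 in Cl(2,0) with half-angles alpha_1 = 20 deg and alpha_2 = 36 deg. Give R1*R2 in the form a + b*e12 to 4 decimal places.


Same-plane rotors commute and their half-angles add:
R1*R2 = cos(a1 + a2) + sin(a1 + a2)*e12.
a1 + a2 = 20 + 36 = 56 deg
cos(56 deg) = 0.5592
sin(56 deg) = 0.8290
R1*R2 = 0.5592 + 0.8290*e12


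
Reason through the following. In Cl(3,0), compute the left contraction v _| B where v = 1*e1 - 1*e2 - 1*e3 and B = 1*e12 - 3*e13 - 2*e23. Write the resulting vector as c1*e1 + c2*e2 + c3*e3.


Left contraction v _| B = <vB>_1 (grade-1 part of the geometric product vB).
Using e1_|e12 = e2, e2_|e12 = -e1, e1_|e13 = e3, e3_|e13 = -e1, e2_|e23 = e3, e3_|e23 = -e2:
e1 coeff: -v2*b12 - v3*b13 = -(-1)*(1) - (-1)*(-3) = -2
e2 coeff: v1*b12 - v3*b23 = (1)*(1) - (-1)*(-2) = -1
e3 coeff: v1*b13 + v2*b23 = (1)*(-3) + (-1)*(-2) = -1
v _| B = -2*e1 - 1*e2 - 1*e3


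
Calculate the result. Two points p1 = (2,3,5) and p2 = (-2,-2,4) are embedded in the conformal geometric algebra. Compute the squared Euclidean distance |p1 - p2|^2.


p1 - p2 = (4, 5, 1)
|p1 - p2|^2 = 4^2 + 5^2 + 1^2
= 16 + 25 + 1
= 42


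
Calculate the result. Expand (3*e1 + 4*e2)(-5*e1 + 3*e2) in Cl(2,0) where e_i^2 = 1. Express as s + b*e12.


Expand: (3*e1 + 4*e2)(-5*e1 + 3*e2)
= 3*(-5)*e1e1 + 3*3*e1e2 + 4*(-5)*e2e1 + 4*3*e2e2
Using e1^2 = e2^2 = 1, e2e1 = -e1e2:
Scalar part s = 3*(-5) + 4*3 = -15 + 12 = -3
Bivector part b = 3*3 - 4*(-5) = 9 - (-20) = 29
uv = -3 + 29*e12


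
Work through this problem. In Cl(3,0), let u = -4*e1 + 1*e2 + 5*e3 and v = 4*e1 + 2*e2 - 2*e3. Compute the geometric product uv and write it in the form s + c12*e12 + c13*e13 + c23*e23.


In Cl(3,0): e_i^2 = 1, e_ie_j = -e_je_i for i != j.
Scalar part = u . v = (-4)*4 + 1*2 + 5*(-2)
= -16 + 2 + (-10) = -24
e12 coeff = (-4)*2 - 1*4 = -8 - 4 = -12
e13 coeff = (-4)*(-2) - 5*4 = 8 - 20 = -12
e23 coeff = 1*(-2) - 5*2 = -2 - 10 = -12
uv = -24 - 12*e12 - 12*e13 - 12*e23


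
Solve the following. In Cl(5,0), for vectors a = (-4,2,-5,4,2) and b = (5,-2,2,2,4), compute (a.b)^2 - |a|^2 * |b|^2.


a . b = (-4)*5 + 2*(-2) + (-5)*2 + 4*2 + 2*4
= -20 + (-4) + (-10) + 8 + 8 = -18
|a|^2 = (-4)^2 + 2^2 + (-5)^2 + 4^2 + 2^2 = 65
|b|^2 = 5^2 + (-2)^2 + 2^2 + 2^2 + 4^2 = 53
(a.b)^2 = (-18)^2 = 324
|a|^2 * |b|^2 = 65 * 53 = 3445
Result = 324 - 3445 = -3121


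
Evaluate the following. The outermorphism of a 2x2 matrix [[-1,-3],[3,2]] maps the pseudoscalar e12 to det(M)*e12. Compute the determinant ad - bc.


The outermorphism of a linear map f sends e1^e2 to f(e1)^f(e2).
f(e1) = -1*e1 + 3*e2
f(e2) = -3*e1 + 2*e2
f(e1) ^ f(e2) = (-1*e1 + 3*e2) ^ (-3*e1 + 2*e2)
= (-1)*2*e12 + 3*(-3)*e21
= (-2 - (-9))*e12
= 7*e12
Coefficient = 7


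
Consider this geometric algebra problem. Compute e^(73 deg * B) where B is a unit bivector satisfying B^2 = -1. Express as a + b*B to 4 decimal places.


For a unit bivector B with B^2 = -1, the exponential series gives
e^(theta*B) = cos(theta) + sin(theta)*B (the GA analogue of Euler's formula).
theta = 73 degrees = 1.27409 rad
cos(73 deg) = 0.2924
sin(73 deg) = 0.9563
exp(theta*B) = 0.2924 + 0.9563*B


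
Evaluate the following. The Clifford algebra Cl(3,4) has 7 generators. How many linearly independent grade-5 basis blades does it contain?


Number of grade-k basis blades in Cl(p,q) with n = p + q is C(n, k).
n = 3 + 4 = 7
C(7, 5) = 7! / (5! * 2!)
= 5040 / (120 * 2)
= 21


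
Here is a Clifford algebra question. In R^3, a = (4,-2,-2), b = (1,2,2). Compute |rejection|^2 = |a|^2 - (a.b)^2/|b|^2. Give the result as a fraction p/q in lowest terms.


|a|^2 = 4^2 + (-2)^2 + (-2)^2 = 24
|b|^2 = 1^2 + 2^2 + 2^2 = 9
a . b = 4*1 + (-2)*2 + (-2)*2 = -4
(a.b)^2 = (-4)^2 = 16
|rej|^2 = 24 - 16/9
= (216 - 16)/9
= 200/9
In lowest terms: 200/9


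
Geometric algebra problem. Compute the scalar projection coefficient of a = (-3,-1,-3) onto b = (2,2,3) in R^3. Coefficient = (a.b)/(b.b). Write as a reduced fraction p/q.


Projection coefficient = (a . b) / (b . b)
a . b = (-3)*2 + (-1)*2 + (-3)*3
= -6 + (-2) + (-9) = -17
b . b = 2^2 + 2^2 + 3^2
= 4 + 4 + 9 = 17
Coefficient = -17/17
In lowest terms: -1/1


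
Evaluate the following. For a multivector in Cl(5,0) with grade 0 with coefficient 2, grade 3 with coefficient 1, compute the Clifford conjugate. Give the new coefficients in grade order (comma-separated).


Clifford conjugate sign for grade k: (-1)^(k(k+1)/2)
Grade 0: (-1)^(0*1/2) = (-1)^0 = 1, coeff 2 -> 2
Grade 3: (-1)^(3*4/2) = (-1)^6 = 1, coeff 1 -> 1
Conjugated coefficients: 2, 1


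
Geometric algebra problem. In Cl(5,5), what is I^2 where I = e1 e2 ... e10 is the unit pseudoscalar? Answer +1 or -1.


The pseudoscalar I = e1...e_n (product of all n generators) of Cl(p,q) satisfies I^2 = (-1)^(q + n(n-1)/2).
p = 5, q = 5, n = p + q = 10
n(n-1)/2 = 10 * 9 / 2 = 45
Exponent = q + n(n-1)/2 = 5 + 45 = 50
I^2 = (-1)^50 = +1


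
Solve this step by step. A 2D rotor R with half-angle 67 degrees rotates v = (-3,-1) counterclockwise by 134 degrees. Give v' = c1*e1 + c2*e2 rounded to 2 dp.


Rotor R = cos(67deg) - sin(67deg)*e12
Rotation angle theta = 2 * 67 = 134 degrees
v' = R*v*~R rotates v by theta.
cos(134deg) = -0.6947, sin(134deg) = 0.7193
v'_1 = -3*cos(134deg) - (-1)*sin(134deg)
= -3*(-0.6947) - (-1)*0.7193
= 2.80
v'_2 = -3*sin(134deg) + (-1)*cos(134deg)
= -3*0.7193 + (-1)*(-0.6947)
= -1.46
v' = 2.80*e1 - 1.46*e2


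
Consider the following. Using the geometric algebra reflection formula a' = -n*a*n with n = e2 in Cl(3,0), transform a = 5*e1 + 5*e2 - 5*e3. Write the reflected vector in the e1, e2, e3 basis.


Reflection formula: a' = -n*a*n, with n = e2 (unit vector, n^2 = 1).
For reflection through hyperplane perp to e2:
The component along e2 flips sign, others stay.
a = (5, 5, -5)
a' = (5, -5, -5)
a' = 5*e1 - 5*e2 - 5*e3


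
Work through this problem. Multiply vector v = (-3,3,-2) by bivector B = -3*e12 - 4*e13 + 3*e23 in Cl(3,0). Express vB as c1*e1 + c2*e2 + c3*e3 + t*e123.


vB has grade-1 (vector) and grade-3 (trivector) parts: vB = (v _| B) + (v ^ B).
Vector part <vB>_1:
  e1: -v2*b12 - v3*b13 = -(3)*(-3) - (-2)*(-4) = 1
  e2: v1*b12 - v3*b23 = (-3)*(-3) - (-2)*(3) = 15
  e3: v1*b13 + v2*b23 = (-3)*(-4) + (3)*(3) = 21
Trivector part <vB>_3:
  e123: v1*b23 - v2*b13 + v3*b12 = (-3)*(3) - (3)*(-4) + (-2)*(-3) = 9
vB = 1*e1 + 15*e2 + 21*e3 + 9*e123


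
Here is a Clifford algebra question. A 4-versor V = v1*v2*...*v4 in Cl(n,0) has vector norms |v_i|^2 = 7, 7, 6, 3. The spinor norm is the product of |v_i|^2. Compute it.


Spinor norm N(V) = |v1|^2 * |v2|^2 * ... * |v4|^2
= 7 * 7 * 6 * 3
Running product: 7, 49, 294, 882
N(V) = 882


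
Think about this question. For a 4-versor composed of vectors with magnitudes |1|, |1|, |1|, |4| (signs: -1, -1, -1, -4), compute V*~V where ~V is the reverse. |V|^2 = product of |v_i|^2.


Each vector v_i has |v_i|^2 = s_i^2
Squared scales: (-1)^2 = 1, (-1)^2 = 1, (-1)^2 = 1, (-4)^2 = 16
|V|^2 = 1 * 1 * 1 * 16
= 16


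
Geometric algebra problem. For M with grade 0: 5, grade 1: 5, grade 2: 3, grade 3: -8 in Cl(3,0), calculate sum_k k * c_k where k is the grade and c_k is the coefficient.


Grade-weighted sum = sum of grade_k * coefficient_k
0*5 = 0
1*5 = 5
2*3 = 6
3*(-8) = -24
Total = 0 + 5 + 6 + (-24) = -13


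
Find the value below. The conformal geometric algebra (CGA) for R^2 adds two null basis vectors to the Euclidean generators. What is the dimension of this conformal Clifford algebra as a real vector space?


The conformal model of R^2 uses Cl(3,1): the 2 Euclidean generators plus two extra orthogonal generators e+ (e+^2 = +1) and e- (e-^2 = -1), from which the null vectors e0, einf are built.
Number of generators m = 2 + 2 = 4.
dim Cl(p,q) = 2^m = 2^4 = 16


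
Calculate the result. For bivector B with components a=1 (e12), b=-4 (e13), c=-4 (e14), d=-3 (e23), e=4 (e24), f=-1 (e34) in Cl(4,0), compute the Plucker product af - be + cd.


Plucker relation: af - be + cd
a*f = 1*(-1) = -1
b*e = (-4)*4 = -16
c*d = (-4)*(-3) = 12
af - be + cd = -1 - (-16) + 12
= 27


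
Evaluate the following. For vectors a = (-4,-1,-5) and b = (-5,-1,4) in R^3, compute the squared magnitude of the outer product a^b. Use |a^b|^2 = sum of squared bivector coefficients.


a wedge b = (a1*b2 - a2*b1)*e12 + (a1*b3 - a3*b1)*e13 + (a2*b3 - a3*b2)*e23
e12 coeff: (-4)*(-1) - (-1)*(-5) = 4 - 5 = -1
e13 coeff: (-4)*4 - (-5)*(-5) = -16 - 25 = -41
e23 coeff: (-1)*4 - (-5)*(-1) = -4 - 5 = -9
|a wedge b|^2 = (-1)^2 + (-41)^2 + (-9)^2
= 1 + 1681 + 81
= 1763


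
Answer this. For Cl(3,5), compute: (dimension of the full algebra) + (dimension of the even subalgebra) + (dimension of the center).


n = 3 + 5 = 8
Total dim = 2^8 = 256
Even subalgebra dim = 2^7 = 128
n is even, so center dim = 1
Sum = 256 + 128 + 1 = 385


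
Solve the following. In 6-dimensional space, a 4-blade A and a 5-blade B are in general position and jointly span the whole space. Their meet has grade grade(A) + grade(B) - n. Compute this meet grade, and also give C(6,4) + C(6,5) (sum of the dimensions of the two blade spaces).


Meet grade = grade(A) + grade(B) - n
= 4 + 5 - 6 = 3
C(6,4) = 15
C(6,5) = 6
dim_A + dim_B = 15 + 6 = 21


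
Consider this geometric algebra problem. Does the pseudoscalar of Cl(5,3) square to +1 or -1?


The pseudoscalar I = e1...e_n (product of all n generators) of Cl(p,q) satisfies I^2 = (-1)^(q + n(n-1)/2).
p = 5, q = 3, n = p + q = 8
n(n-1)/2 = 8 * 7 / 2 = 28
Exponent = q + n(n-1)/2 = 3 + 28 = 31
I^2 = (-1)^31 = -1


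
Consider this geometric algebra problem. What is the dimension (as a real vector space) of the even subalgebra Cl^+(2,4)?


Even subalgebra dimension = 2^(n-1)
n = 2 + 4 = 6
2^(6 - 1) = 2^5 = 32
Verification: sum of C(6,k) for even k = 1 + 15 + 15 + 1 = 32
Result = 32


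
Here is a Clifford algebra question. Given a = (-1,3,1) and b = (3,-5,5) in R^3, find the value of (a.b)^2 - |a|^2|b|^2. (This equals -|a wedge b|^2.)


a . b = (-1)*3 + 3*(-5) + 1*5
= -3 + (-15) + 5 = -13
|a|^2 = (-1)^2 + 3^2 + 1^2 = 11
|b|^2 = 3^2 + (-5)^2 + 5^2 = 59
(a.b)^2 = (-13)^2 = 169
|a|^2 * |b|^2 = 11 * 59 = 649
Result = 169 - 649 = -480


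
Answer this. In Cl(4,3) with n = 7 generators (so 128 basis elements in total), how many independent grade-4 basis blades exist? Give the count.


Number of grade-k basis blades in Cl(p,q) with n = p + q is C(n, k).
n = 4 + 3 = 7
C(7, 4) = 7! / (4! * 3!)
= 5040 / (24 * 6)
= 35


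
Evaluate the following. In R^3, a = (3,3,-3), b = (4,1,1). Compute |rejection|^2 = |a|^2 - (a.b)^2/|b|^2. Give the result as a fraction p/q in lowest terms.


|a|^2 = 3^2 + 3^2 + (-3)^2 = 27
|b|^2 = 4^2 + 1^2 + 1^2 = 18
a . b = 3*4 + 3*1 + (-3)*1 = 12
(a.b)^2 = 12^2 = 144
|rej|^2 = 27 - 144/18
= (486 - 144)/18
= 342/18
In lowest terms: 19/1


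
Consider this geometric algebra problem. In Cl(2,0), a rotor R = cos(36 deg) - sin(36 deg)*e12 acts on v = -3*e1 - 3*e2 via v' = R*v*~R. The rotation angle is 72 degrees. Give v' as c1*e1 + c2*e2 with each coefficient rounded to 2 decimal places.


Rotor R = cos(36deg) - sin(36deg)*e12
Rotation angle theta = 2 * 36 = 72 degrees
v' = R*v*~R rotates v by theta.
cos(72deg) = 0.3090, sin(72deg) = 0.9511
v'_1 = -3*cos(72deg) - (-3)*sin(72deg)
= -3*0.3090 - (-3)*0.9511
= 1.93
v'_2 = -3*sin(72deg) + (-3)*cos(72deg)
= -3*0.9511 + (-3)*0.3090
= -3.78
v' = 1.93*e1 - 3.78*e2


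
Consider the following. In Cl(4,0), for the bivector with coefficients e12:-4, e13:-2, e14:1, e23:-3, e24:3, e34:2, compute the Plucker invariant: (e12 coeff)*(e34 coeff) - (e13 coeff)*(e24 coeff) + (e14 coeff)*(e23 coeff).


Plucker relation: af - be + cd
a*f = (-4)*2 = -8
b*e = (-2)*3 = -6
c*d = 1*(-3) = -3
af - be + cd = -8 - (-6) + (-3)
= -5


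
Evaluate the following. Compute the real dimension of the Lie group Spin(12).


Spin(n) double-covers SO(n); both have Lie algebra so(n) of dimension n(n-1)/2.
n = 12
n(n-1) = 12 * 11 = 132
dim Spin(12) = 132/2 = 66


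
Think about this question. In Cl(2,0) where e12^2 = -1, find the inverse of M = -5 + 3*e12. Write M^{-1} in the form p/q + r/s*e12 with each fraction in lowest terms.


M = -5 + 3*e12, where e12^2 = -1.
Since M commutes with its reverse ~M = a - b*e12, M * ~M = a^2 - b^2*e12^2 = a^2 + b^2.
So M^{-1} = ~M / (a^2 + b^2) = (a - b*e12)/(a^2 + b^2).
a^2 + b^2 = 25 + 9 = 34
Scalar part = -5/34 = -5/34
Bivector coeff = -3/34 = -3/34
M^{-1} = -5/34 - 3/34*e12


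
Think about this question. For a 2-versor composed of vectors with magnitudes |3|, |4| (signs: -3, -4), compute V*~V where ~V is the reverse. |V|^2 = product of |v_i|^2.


Each vector v_i has |v_i|^2 = s_i^2
Squared scales: (-3)^2 = 9, (-4)^2 = 16
|V|^2 = 9 * 16
= 144


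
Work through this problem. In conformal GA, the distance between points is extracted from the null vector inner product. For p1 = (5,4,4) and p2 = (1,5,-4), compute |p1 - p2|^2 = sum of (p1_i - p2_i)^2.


p1 - p2 = (4, -1, 8)
|p1 - p2|^2 = 4^2 + (-1)^2 + 8^2
= 16 + 1 + 64
= 81


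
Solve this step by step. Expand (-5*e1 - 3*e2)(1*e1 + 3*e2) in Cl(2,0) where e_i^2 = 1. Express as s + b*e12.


Expand: (-5*e1 - 3*e2)(1*e1 + 3*e2)
= (-5)*1*e1e1 + (-5)*3*e1e2 + (-3)*1*e2e1 + (-3)*3*e2e2
Using e1^2 = e2^2 = 1, e2e1 = -e1e2:
Scalar part s = (-5)*1 + (-3)*3 = -5 + (-9) = -14
Bivector part b = (-5)*3 - (-3)*1 = -15 - (-3) = -12
uv = -14 - 12*e12


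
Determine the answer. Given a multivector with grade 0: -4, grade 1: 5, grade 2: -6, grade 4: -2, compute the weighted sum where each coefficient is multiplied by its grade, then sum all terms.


Grade-weighted sum = sum of grade_k * coefficient_k
0*(-4) = 0
1*5 = 5
2*(-6) = -12
4*(-2) = -8
Total = 0 + 5 + (-12) + (-8) = -15


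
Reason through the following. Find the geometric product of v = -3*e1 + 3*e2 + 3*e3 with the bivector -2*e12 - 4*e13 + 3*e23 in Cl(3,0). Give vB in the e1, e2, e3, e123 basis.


vB has grade-1 (vector) and grade-3 (trivector) parts: vB = (v _| B) + (v ^ B).
Vector part <vB>_1:
  e1: -v2*b12 - v3*b13 = -(3)*(-2) - (3)*(-4) = 18
  e2: v1*b12 - v3*b23 = (-3)*(-2) - (3)*(3) = -3
  e3: v1*b13 + v2*b23 = (-3)*(-4) + (3)*(3) = 21
Trivector part <vB>_3:
  e123: v1*b23 - v2*b13 + v3*b12 = (-3)*(3) - (3)*(-4) + (3)*(-2) = -3
vB = 18*e1 - 3*e2 + 21*e3 - 3*e123


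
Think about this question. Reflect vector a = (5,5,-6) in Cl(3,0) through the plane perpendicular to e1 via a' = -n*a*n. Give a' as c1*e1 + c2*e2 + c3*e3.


Reflection formula: a' = -n*a*n, with n = e1 (unit vector, n^2 = 1).
For reflection through hyperplane perp to e1:
The component along e1 flips sign, others stay.
a = (5, 5, -6)
a' = (-5, 5, -6)
a' = -5*e1 + 5*e2 - 6*e3


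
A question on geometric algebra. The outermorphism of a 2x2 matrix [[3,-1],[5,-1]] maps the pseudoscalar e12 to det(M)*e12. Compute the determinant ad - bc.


The outermorphism of a linear map f sends e1^e2 to f(e1)^f(e2).
f(e1) = 3*e1 + 5*e2
f(e2) = -1*e1 - 1*e2
f(e1) ^ f(e2) = (3*e1 + 5*e2) ^ (-1*e1 - 1*e2)
= 3*(-1)*e12 + 5*(-1)*e21
= (-3 - (-5))*e12
= 2*e12
Coefficient = 2


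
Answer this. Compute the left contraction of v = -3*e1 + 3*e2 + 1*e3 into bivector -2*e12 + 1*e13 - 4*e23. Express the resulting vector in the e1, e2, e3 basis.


Left contraction v _| B = <vB>_1 (grade-1 part of the geometric product vB).
Using e1_|e12 = e2, e2_|e12 = -e1, e1_|e13 = e3, e3_|e13 = -e1, e2_|e23 = e3, e3_|e23 = -e2:
e1 coeff: -v2*b12 - v3*b13 = -(3)*(-2) - (1)*(1) = 5
e2 coeff: v1*b12 - v3*b23 = (-3)*(-2) - (1)*(-4) = 10
e3 coeff: v1*b13 + v2*b23 = (-3)*(1) + (3)*(-4) = -15
v _| B = 5*e1 + 10*e2 - 15*e3


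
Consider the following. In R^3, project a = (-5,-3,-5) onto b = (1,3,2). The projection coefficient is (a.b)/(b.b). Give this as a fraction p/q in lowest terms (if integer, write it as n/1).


Projection coefficient = (a . b) / (b . b)
a . b = (-5)*1 + (-3)*3 + (-5)*2
= -5 + (-9) + (-10) = -24
b . b = 1^2 + 3^2 + 2^2
= 1 + 9 + 4 = 14
Coefficient = -24/14
In lowest terms: -12/7


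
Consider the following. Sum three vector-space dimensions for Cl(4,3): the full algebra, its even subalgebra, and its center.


n = 4 + 3 = 7
Total dim = 2^7 = 128
Even subalgebra dim = 2^6 = 64
n is odd, so center dim = 2
Sum = 128 + 64 + 2 = 194


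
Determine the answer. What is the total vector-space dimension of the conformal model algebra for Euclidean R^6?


The conformal model of R^6 uses Cl(7,1): the 6 Euclidean generators plus two extra orthogonal generators e+ (e+^2 = +1) and e- (e-^2 = -1), from which the null vectors e0, einf are built.
Number of generators m = 6 + 2 = 8.
dim Cl(p,q) = 2^m = 2^8 = 256


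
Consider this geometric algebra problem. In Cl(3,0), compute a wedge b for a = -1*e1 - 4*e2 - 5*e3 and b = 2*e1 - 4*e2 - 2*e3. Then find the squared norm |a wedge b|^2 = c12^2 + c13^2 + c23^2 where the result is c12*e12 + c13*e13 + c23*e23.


a wedge b = (a1*b2 - a2*b1)*e12 + (a1*b3 - a3*b1)*e13 + (a2*b3 - a3*b2)*e23
e12 coeff: (-1)*(-4) - (-4)*2 = 4 - (-8) = 12
e13 coeff: (-1)*(-2) - (-5)*2 = 2 - (-10) = 12
e23 coeff: (-4)*(-2) - (-5)*(-4) = 8 - 20 = -12
|a wedge b|^2 = 12^2 + 12^2 + (-12)^2
= 144 + 144 + 144
= 432


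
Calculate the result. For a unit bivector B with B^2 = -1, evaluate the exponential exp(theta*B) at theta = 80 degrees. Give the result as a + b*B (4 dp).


For a unit bivector B with B^2 = -1, the exponential series gives
e^(theta*B) = cos(theta) + sin(theta)*B (the GA analogue of Euler's formula).
theta = 80 degrees = 1.396263 rad
cos(80 deg) = 0.1736
sin(80 deg) = 0.9848
exp(theta*B) = 0.1736 + 0.9848*B


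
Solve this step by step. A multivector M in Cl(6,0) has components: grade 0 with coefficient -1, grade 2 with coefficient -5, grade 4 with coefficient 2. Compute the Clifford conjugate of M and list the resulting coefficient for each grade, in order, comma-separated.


Clifford conjugate sign for grade k: (-1)^(k(k+1)/2)
Grade 0: (-1)^(0*1/2) = (-1)^0 = 1, coeff -1 -> -1
Grade 2: (-1)^(2*3/2) = (-1)^3 = -1, coeff -5 -> 5
Grade 4: (-1)^(4*5/2) = (-1)^10 = 1, coeff 2 -> 2
Conjugated coefficients: -1, 5, 2


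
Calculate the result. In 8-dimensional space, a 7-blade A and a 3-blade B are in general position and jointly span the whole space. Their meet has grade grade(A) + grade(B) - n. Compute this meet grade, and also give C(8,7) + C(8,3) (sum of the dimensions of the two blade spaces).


Meet grade = grade(A) + grade(B) - n
= 7 + 3 - 8 = 2
C(8,7) = 8
C(8,3) = 56
dim_A + dim_B = 8 + 56 = 64


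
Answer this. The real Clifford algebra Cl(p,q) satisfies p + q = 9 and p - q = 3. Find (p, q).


We need p + q = 9 and p - q = 3.
Adding: 2p = 9 + 3 = 12, so p = 6.
Then q = 9 - 6 = 3.
(p, q) = (6, 3)


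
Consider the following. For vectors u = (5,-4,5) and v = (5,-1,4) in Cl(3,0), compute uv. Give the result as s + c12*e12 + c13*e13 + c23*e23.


In Cl(3,0): e_i^2 = 1, e_ie_j = -e_je_i for i != j.
Scalar part = u . v = 5*5 + (-4)*(-1) + 5*4
= 25 + 4 + 20 = 49
e12 coeff = 5*(-1) - (-4)*5 = -5 - (-20) = 15
e13 coeff = 5*4 - 5*5 = 20 - 25 = -5
e23 coeff = (-4)*4 - 5*(-1) = -16 - (-5) = -11
uv = 49 + 15*e12 - 5*e13 - 11*e23


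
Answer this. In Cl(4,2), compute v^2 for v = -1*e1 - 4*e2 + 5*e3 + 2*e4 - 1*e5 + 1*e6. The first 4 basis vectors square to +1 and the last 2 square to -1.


v^2 = sum of c_i^2 * e_i^2
Positive signature terms (e_i^2 = +1): (-1)^2 + (-4)^2 + 5^2 + 2^2 = 46
Negative signature terms (e_j^2 = -1): (-1)^2 + 1^2 = 2
v^2 = 46 - 2 = 44


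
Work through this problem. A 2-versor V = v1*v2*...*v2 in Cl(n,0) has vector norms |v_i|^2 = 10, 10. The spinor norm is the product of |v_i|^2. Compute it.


Spinor norm N(V) = |v1|^2 * |v2|^2 * ... * |v2|^2
= 10 * 10
Running product: 10, 100
N(V) = 100


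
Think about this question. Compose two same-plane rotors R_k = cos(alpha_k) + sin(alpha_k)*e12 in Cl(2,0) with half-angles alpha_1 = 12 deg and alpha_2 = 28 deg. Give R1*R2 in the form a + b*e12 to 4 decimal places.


Same-plane rotors commute and their half-angles add:
R1*R2 = cos(a1 + a2) + sin(a1 + a2)*e12.
a1 + a2 = 12 + 28 = 40 deg
cos(40 deg) = 0.7660
sin(40 deg) = 0.6428
R1*R2 = 0.7660 + 0.6428*e12


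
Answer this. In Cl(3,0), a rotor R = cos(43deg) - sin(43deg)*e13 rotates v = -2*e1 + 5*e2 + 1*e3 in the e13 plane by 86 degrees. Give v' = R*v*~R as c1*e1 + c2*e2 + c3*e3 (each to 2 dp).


Rotor R = cos(43deg) - sin(43deg)*e13
Rotation angle theta = 2 * 43 = 86 degrees in the e13 plane (e1 -> e3).
The component perpendicular to the plane (e2) is invariant: v'_2 = v2 = 5.00
cos(86deg) = 0.0698, sin(86deg) = 0.9976
v'_1 = v1*cos(theta) - v3*sin(theta) = -2*0.0698 - 1*0.9976 = -1.14
v'_3 = v1*sin(theta) + v3*cos(theta) = -2*0.9976 + 1*0.0698 = -1.93
v' = -1.14*e1 + 5.00*e2 - 1.93*e3


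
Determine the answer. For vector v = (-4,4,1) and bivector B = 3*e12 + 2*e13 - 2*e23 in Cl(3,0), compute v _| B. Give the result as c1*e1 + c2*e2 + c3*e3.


Left contraction v _| B = <vB>_1 (grade-1 part of the geometric product vB).
Using e1_|e12 = e2, e2_|e12 = -e1, e1_|e13 = e3, e3_|e13 = -e1, e2_|e23 = e3, e3_|e23 = -e2:
e1 coeff: -v2*b12 - v3*b13 = -(4)*(3) - (1)*(2) = -14
e2 coeff: v1*b12 - v3*b23 = (-4)*(3) - (1)*(-2) = -10
e3 coeff: v1*b13 + v2*b23 = (-4)*(2) + (4)*(-2) = -16
v _| B = -14*e1 - 10*e2 - 16*e3


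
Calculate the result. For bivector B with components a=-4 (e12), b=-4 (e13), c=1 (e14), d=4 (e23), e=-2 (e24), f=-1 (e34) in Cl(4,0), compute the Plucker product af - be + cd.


Plucker relation: af - be + cd
a*f = (-4)*(-1) = 4
b*e = (-4)*(-2) = 8
c*d = 1*4 = 4
af - be + cd = 4 - 8 + 4
= 0


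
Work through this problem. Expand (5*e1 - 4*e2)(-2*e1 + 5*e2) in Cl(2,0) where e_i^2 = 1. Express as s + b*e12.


Expand: (5*e1 - 4*e2)(-2*e1 + 5*e2)
= 5*(-2)*e1e1 + 5*5*e1e2 + (-4)*(-2)*e2e1 + (-4)*5*e2e2
Using e1^2 = e2^2 = 1, e2e1 = -e1e2:
Scalar part s = 5*(-2) + (-4)*5 = -10 + (-20) = -30
Bivector part b = 5*5 - (-4)*(-2) = 25 - 8 = 17
uv = -30 + 17*e12


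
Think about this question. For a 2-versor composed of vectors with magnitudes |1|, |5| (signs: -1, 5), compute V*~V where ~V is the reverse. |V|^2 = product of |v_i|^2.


Each vector v_i has |v_i|^2 = s_i^2
Squared scales: (-1)^2 = 1, 5^2 = 25
|V|^2 = 1 * 25
= 25


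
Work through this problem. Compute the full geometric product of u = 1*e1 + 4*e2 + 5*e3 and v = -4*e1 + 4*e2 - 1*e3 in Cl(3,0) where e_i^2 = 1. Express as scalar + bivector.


In Cl(3,0): e_i^2 = 1, e_ie_j = -e_je_i for i != j.
Scalar part = u . v = 1*(-4) + 4*4 + 5*(-1)
= -4 + 16 + (-5) = 7
e12 coeff = 1*4 - 4*(-4) = 4 - (-16) = 20
e13 coeff = 1*(-1) - 5*(-4) = -1 - (-20) = 19
e23 coeff = 4*(-1) - 5*4 = -4 - 20 = -24
uv = 7 + 20*e12 + 19*e13 - 24*e23


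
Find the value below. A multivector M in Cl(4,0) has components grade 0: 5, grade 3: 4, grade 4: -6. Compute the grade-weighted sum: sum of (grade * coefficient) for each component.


Grade-weighted sum = sum of grade_k * coefficient_k
0*5 = 0
3*4 = 12
4*(-6) = -24
Total = 0 + 12 + (-24) = -12


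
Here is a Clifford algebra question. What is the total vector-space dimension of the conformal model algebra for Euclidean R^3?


The conformal model of R^3 uses Cl(4,1): the 3 Euclidean generators plus two extra orthogonal generators e+ (e+^2 = +1) and e- (e-^2 = -1), from which the null vectors e0, einf are built.
Number of generators m = 3 + 2 = 5.
dim Cl(p,q) = 2^m = 2^5 = 32


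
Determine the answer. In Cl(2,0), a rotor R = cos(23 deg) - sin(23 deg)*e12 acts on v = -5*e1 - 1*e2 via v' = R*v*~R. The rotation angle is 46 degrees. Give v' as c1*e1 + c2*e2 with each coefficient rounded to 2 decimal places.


Rotor R = cos(23deg) - sin(23deg)*e12
Rotation angle theta = 2 * 23 = 46 degrees
v' = R*v*~R rotates v by theta.
cos(46deg) = 0.6947, sin(46deg) = 0.7193
v'_1 = -5*cos(46deg) - (-1)*sin(46deg)
= -5*0.6947 - (-1)*0.7193
= -2.75
v'_2 = -5*sin(46deg) + (-1)*cos(46deg)
= -5*0.7193 + (-1)*0.6947
= -4.29
v' = -2.75*e1 - 4.29*e2


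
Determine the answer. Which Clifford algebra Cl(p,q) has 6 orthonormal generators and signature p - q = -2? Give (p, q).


We need p + q = 6 and p - q = -2.
Adding: 2p = 6 + (-2) = 4, so p = 2.
Then q = 6 - 2 = 4.
(p, q) = (2, 4)


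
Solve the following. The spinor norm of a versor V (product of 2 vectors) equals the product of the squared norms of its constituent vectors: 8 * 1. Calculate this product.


Spinor norm N(V) = |v1|^2 * |v2|^2 * ... * |v2|^2
= 8 * 1
Running product: 8, 8
N(V) = 8


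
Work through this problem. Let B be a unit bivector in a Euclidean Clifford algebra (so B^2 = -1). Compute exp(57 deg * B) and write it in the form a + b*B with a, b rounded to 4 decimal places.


For a unit bivector B with B^2 = -1, the exponential series gives
e^(theta*B) = cos(theta) + sin(theta)*B (the GA analogue of Euler's formula).
theta = 57 degrees = 0.994838 rad
cos(57 deg) = 0.5446
sin(57 deg) = 0.8387
exp(theta*B) = 0.5446 + 0.8387*B


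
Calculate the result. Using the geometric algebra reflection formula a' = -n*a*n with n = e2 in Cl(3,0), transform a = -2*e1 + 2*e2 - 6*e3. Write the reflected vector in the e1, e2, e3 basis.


Reflection formula: a' = -n*a*n, with n = e2 (unit vector, n^2 = 1).
For reflection through hyperplane perp to e2:
The component along e2 flips sign, others stay.
a = (-2, 2, -6)
a' = (-2, -2, -6)
a' = -2*e1 - 2*e2 - 6*e3


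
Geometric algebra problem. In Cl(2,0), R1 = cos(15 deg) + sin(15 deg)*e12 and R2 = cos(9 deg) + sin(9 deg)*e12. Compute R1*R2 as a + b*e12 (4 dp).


Same-plane rotors commute and their half-angles add:
R1*R2 = cos(a1 + a2) + sin(a1 + a2)*e12.
a1 + a2 = 15 + 9 = 24 deg
cos(24 deg) = 0.9135
sin(24 deg) = 0.4067
R1*R2 = 0.9135 + 0.4067*e12


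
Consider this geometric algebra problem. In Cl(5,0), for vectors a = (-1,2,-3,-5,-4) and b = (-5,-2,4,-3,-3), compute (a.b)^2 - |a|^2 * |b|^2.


a . b = (-1)*(-5) + 2*(-2) + (-3)*4 + (-5)*(-3) + (-4)*(-3)
= 5 + (-4) + (-12) + 15 + 12 = 16
|a|^2 = (-1)^2 + 2^2 + (-3)^2 + (-5)^2 + (-4)^2 = 55
|b|^2 = (-5)^2 + (-2)^2 + 4^2 + (-3)^2 + (-3)^2 = 63
(a.b)^2 = 16^2 = 256
|a|^2 * |b|^2 = 55 * 63 = 3465
Result = 256 - 3465 = -3209


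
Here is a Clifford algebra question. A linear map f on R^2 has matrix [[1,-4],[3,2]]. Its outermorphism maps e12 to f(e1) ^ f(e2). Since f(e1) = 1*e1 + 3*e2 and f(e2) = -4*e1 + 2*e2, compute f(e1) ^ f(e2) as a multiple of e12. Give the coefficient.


The outermorphism of a linear map f sends e1^e2 to f(e1)^f(e2).
f(e1) = 1*e1 + 3*e2
f(e2) = -4*e1 + 2*e2
f(e1) ^ f(e2) = (1*e1 + 3*e2) ^ (-4*e1 + 2*e2)
= 1*2*e12 + 3*(-4)*e21
= (2 - (-12))*e12
= 14*e12
Coefficient = 14


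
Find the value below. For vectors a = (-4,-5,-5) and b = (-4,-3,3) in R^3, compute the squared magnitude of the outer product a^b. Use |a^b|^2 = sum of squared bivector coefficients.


a wedge b = (a1*b2 - a2*b1)*e12 + (a1*b3 - a3*b1)*e13 + (a2*b3 - a3*b2)*e23
e12 coeff: (-4)*(-3) - (-5)*(-4) = 12 - 20 = -8
e13 coeff: (-4)*3 - (-5)*(-4) = -12 - 20 = -32
e23 coeff: (-5)*3 - (-5)*(-3) = -15 - 15 = -30
|a wedge b|^2 = (-8)^2 + (-32)^2 + (-30)^2
= 64 + 1024 + 900
= 1988


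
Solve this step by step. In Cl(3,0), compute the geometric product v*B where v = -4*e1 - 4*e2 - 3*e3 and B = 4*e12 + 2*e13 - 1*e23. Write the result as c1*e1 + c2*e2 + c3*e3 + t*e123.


vB has grade-1 (vector) and grade-3 (trivector) parts: vB = (v _| B) + (v ^ B).
Vector part <vB>_1:
  e1: -v2*b12 - v3*b13 = -(-4)*(4) - (-3)*(2) = 22
  e2: v1*b12 - v3*b23 = (-4)*(4) - (-3)*(-1) = -19
  e3: v1*b13 + v2*b23 = (-4)*(2) + (-4)*(-1) = -4
Trivector part <vB>_3:
  e123: v1*b23 - v2*b13 + v3*b12 = (-4)*(-1) - (-4)*(2) + (-3)*(4) = 0
vB = 22*e1 - 19*e2 - 4*e3 + 0*e123


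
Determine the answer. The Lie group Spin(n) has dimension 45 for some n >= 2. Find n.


dim Spin(n) = dim so(n) = n(n-1)/2.
Solve n(n-1)/2 = 45, i.e. n^2 - n - 90 = 0.
Discriminant = 1 + 8*45 = 361
n = (1 + sqrt(361))/2 = (1 + 19)/2 = 10


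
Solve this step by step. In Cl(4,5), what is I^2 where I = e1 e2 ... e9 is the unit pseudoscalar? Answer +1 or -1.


The pseudoscalar I = e1...e_n (product of all n generators) of Cl(p,q) satisfies I^2 = (-1)^(q + n(n-1)/2).
p = 4, q = 5, n = p + q = 9
n(n-1)/2 = 9 * 8 / 2 = 36
Exponent = q + n(n-1)/2 = 5 + 36 = 41
I^2 = (-1)^41 = -1


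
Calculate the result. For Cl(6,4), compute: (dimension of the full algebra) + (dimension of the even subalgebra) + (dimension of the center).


n = 6 + 4 = 10
Total dim = 2^10 = 1024
Even subalgebra dim = 2^9 = 512
n is even, so center dim = 1
Sum = 1024 + 512 + 1 = 1537


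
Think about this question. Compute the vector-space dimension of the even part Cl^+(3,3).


Even subalgebra dimension = 2^(n-1)
n = 3 + 3 = 6
2^(6 - 1) = 2^5 = 32
Verification: sum of C(6,k) for even k = 1 + 15 + 15 + 1 = 32
Result = 32


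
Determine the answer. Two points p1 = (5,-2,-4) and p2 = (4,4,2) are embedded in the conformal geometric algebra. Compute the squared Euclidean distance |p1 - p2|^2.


p1 - p2 = (1, -6, -6)
|p1 - p2|^2 = 1^2 + (-6)^2 + (-6)^2
= 1 + 36 + 36
= 73


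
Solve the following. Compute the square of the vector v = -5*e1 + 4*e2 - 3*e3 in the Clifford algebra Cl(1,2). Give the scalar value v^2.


v^2 = sum of c_i^2 * e_i^2
Positive signature terms (e_i^2 = +1): (-5)^2 = 25
Negative signature terms (e_j^2 = -1): 4^2 + (-3)^2 = 25
v^2 = 25 - 25 = 0


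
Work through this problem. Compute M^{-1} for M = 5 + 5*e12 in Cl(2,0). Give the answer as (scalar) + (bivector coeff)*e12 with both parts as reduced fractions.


M = 5 + 5*e12, where e12^2 = -1.
Since M commutes with its reverse ~M = a - b*e12, M * ~M = a^2 - b^2*e12^2 = a^2 + b^2.
So M^{-1} = ~M / (a^2 + b^2) = (a - b*e12)/(a^2 + b^2).
a^2 + b^2 = 25 + 25 = 50
Scalar part = 5/50 = 1/10
Bivector coeff = -5/50 = -1/10
M^{-1} = 1/10 - 1/10*e12


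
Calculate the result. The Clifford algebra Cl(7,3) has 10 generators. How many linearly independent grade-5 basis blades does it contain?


Number of grade-k basis blades in Cl(p,q) with n = p + q is C(n, k).
n = 7 + 3 = 10
C(10, 5) = 10! / (5! * 5!)
= 3628800 / (120 * 120)
= 252


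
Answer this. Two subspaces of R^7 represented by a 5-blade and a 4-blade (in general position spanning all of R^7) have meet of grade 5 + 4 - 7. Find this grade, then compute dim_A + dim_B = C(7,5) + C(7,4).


Meet grade = grade(A) + grade(B) - n
= 5 + 4 - 7 = 2
C(7,5) = 21
C(7,4) = 35
dim_A + dim_B = 21 + 35 = 56


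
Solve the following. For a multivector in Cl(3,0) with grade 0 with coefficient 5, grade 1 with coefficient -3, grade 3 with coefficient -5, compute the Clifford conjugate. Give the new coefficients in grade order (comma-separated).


Clifford conjugate sign for grade k: (-1)^(k(k+1)/2)
Grade 0: (-1)^(0*1/2) = (-1)^0 = 1, coeff 5 -> 5
Grade 1: (-1)^(1*2/2) = (-1)^1 = -1, coeff -3 -> 3
Grade 3: (-1)^(3*4/2) = (-1)^6 = 1, coeff -5 -> -5
Conjugated coefficients: 5, 3, -5


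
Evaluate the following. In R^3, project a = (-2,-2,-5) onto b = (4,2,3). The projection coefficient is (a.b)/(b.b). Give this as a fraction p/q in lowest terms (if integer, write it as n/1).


Projection coefficient = (a . b) / (b . b)
a . b = (-2)*4 + (-2)*2 + (-5)*3
= -8 + (-4) + (-15) = -27
b . b = 4^2 + 2^2 + 3^2
= 16 + 4 + 9 = 29
Coefficient = -27/29
In lowest terms: -27/29


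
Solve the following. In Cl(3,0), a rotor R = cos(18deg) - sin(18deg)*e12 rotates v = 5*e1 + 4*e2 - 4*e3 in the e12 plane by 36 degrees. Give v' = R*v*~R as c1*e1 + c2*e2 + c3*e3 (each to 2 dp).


Rotor R = cos(18deg) - sin(18deg)*e12
Rotation angle theta = 2 * 18 = 36 degrees in the e12 plane (e1 -> e2).
The component perpendicular to the plane (e3) is invariant: v'_3 = v3 = -4.00
cos(36deg) = 0.8090, sin(36deg) = 0.5878
v'_1 = v1*cos(theta) - v2*sin(theta) = 5*0.8090 - 4*0.5878 = 1.69
v'_2 = v1*sin(theta) + v2*cos(theta) = 5*0.5878 + 4*0.8090 = 6.17
v' = 1.69*e1 + 6.17*e2 - 4.00*e3


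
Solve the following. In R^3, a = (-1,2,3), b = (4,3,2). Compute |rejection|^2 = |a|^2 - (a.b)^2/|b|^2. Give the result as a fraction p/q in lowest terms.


|a|^2 = (-1)^2 + 2^2 + 3^2 = 14
|b|^2 = 4^2 + 3^2 + 2^2 = 29
a . b = (-1)*4 + 2*3 + 3*2 = 8
(a.b)^2 = 8^2 = 64
|rej|^2 = 14 - 64/29
= (406 - 64)/29
= 342/29
In lowest terms: 342/29


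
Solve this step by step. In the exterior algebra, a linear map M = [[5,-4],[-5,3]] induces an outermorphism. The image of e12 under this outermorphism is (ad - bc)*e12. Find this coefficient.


The outermorphism of a linear map f sends e1^e2 to f(e1)^f(e2).
f(e1) = 5*e1 - 5*e2
f(e2) = -4*e1 + 3*e2
f(e1) ^ f(e2) = (5*e1 - 5*e2) ^ (-4*e1 + 3*e2)
= 5*3*e12 + (-5)*(-4)*e21
= (15 - 20)*e12
= -5*e12
Coefficient = -5


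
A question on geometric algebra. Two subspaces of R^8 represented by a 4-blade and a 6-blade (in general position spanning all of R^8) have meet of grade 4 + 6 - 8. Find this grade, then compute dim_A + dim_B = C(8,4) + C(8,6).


Meet grade = grade(A) + grade(B) - n
= 4 + 6 - 8 = 2
C(8,4) = 70
C(8,6) = 28
dim_A + dim_B = 70 + 28 = 98


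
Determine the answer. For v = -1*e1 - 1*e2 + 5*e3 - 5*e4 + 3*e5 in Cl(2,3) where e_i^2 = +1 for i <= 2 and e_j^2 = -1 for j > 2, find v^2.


v^2 = sum of c_i^2 * e_i^2
Positive signature terms (e_i^2 = +1): (-1)^2 + (-1)^2 = 2
Negative signature terms (e_j^2 = -1): 5^2 + (-5)^2 + 3^2 = 59
v^2 = 2 - 59 = -57


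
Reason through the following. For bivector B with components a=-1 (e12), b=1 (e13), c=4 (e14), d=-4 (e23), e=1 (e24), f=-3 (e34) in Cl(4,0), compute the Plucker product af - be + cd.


Plucker relation: af - be + cd
a*f = (-1)*(-3) = 3
b*e = 1*1 = 1
c*d = 4*(-4) = -16
af - be + cd = 3 - 1 + (-16)
= -14


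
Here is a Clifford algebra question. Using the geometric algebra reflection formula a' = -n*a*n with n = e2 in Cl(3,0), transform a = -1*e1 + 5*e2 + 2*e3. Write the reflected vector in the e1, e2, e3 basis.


Reflection formula: a' = -n*a*n, with n = e2 (unit vector, n^2 = 1).
For reflection through hyperplane perp to e2:
The component along e2 flips sign, others stay.
a = (-1, 5, 2)
a' = (-1, -5, 2)
a' = -1*e1 - 5*e2 + 2*e3


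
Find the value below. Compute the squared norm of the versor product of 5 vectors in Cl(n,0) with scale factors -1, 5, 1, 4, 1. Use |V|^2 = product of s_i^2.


Each vector v_i has |v_i|^2 = s_i^2
Squared scales: (-1)^2 = 1, 5^2 = 25, 1^2 = 1, 4^2 = 16, 1^2 = 1
|V|^2 = 1 * 25 * 1 * 16 * 1
= 400


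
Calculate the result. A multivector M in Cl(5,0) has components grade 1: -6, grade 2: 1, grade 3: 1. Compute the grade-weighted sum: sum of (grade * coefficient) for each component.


Grade-weighted sum = sum of grade_k * coefficient_k
1*(-6) = -6
2*1 = 2
3*1 = 3
Total = -6 + 2 + 3 = -1
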